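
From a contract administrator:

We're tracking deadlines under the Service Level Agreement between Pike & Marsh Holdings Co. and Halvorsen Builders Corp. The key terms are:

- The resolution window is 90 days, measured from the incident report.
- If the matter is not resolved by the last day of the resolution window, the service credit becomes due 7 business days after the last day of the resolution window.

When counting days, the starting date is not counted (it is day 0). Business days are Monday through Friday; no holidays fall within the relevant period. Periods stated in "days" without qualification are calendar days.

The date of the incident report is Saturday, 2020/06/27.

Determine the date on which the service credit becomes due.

The last day of the resolution window: 2020/06/27 + 90 days = 2020/09/25.
The date on which the service credit becomes due: 7 business days after Friday, 2020/09/25, skipping weekends — Sep 28, Sep 29, Sep 30, Oct 1, Oct 2, Oct 5, Oct 6 — lands on Tuesday, 2020/10/06.

2020/10/06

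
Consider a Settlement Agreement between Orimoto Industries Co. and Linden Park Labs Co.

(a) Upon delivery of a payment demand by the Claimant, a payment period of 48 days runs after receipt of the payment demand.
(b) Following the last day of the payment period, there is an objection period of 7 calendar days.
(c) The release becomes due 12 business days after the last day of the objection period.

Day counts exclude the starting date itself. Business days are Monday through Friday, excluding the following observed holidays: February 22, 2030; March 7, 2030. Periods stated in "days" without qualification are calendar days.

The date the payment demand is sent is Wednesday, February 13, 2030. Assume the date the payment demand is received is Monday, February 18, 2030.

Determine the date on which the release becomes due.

The last day of the payment period: 48 calendar days after February 18, 2030 is April 7, 2030.
Adding 7 calendar days to April 7, 2030 gives April 14, 2030, which is the last day of the objection period.
From Sunday, April 14, 2030, 12 business days (Apr 15, Apr 16, Apr 17, Apr 18, …, Apr 26, Apr 29, Apr 30, skipping weekends) brings us to Tuesday, April 30, 2030, which is the date on which the release becomes due.

April 30, 2030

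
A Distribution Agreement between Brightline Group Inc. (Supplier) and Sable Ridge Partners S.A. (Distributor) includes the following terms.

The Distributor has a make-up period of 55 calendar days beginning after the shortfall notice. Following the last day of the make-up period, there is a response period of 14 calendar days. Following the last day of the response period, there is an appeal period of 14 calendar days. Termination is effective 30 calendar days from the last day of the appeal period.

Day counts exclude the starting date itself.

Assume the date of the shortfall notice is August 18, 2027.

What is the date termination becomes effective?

The last day of the make-up period: 55 calendar days after August 18, 2027 is October 12, 2027.
The last day of the response period: October 12, 2027 + 14 days = October 26, 2027.
The last day of the appeal period: 14 calendar days after October 26, 2027 is November 9, 2027.
Adding 30 calendar days to November 9, 2027 gives December 9, 2027, which is the date termination becomes effective.

December 9, 2027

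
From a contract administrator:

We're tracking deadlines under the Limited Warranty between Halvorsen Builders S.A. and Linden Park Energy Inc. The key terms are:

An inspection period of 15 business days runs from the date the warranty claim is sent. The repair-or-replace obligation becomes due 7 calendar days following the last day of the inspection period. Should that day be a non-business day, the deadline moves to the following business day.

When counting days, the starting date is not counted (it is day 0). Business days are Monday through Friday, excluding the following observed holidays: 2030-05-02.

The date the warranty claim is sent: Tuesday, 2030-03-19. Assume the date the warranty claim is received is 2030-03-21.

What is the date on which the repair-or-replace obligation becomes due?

2030-04-16

The last day of the inspection period: 15 business days after Tuesday, 2030-03-19, skipping weekends — Mar 20, Mar 21, Mar 22, Mar 25, …, Apr 5, Apr 8, Apr 9 — lands on Tuesday, 2030-04-09.
Adding 7 calendar days to 2030-04-09 gives 2030-04-16, which is the date on which the repair-or-replace obligation becomes due. 2030-04-16 is a Tuesday and is not a listed holiday, so no roll-forward applies.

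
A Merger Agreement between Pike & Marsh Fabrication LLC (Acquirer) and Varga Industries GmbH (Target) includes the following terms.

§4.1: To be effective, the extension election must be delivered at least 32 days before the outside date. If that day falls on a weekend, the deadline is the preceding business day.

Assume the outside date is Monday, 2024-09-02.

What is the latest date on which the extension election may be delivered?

2024-08-01

2024-09-02 minus 32 days is 2024-08-01. That is a Thursday, so no adjustment is needed.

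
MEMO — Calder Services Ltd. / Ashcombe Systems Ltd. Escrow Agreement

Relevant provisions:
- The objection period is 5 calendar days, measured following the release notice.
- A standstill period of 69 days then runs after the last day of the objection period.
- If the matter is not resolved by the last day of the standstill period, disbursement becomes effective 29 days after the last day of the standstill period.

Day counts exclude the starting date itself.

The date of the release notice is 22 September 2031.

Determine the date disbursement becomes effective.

3 January 2032

Adding 5 calendar days to 22 September 2031 gives 27 September 2031, which is the last day of the objection period.
The last day of the standstill period: 27 September 2031 + 69 days = 5 December 2031.
Adding 29 calendar days to 5 December 2031 gives 3 January 2032, which is the date disbursement becomes effective.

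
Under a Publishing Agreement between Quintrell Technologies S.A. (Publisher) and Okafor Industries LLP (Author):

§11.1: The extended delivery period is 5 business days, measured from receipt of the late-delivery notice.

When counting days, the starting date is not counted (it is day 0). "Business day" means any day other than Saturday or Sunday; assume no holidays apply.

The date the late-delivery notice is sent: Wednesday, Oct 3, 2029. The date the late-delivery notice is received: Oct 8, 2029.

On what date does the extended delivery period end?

Oct 15, 2029

From Monday, Oct 8, 2029, 5 business days (Oct 9, Oct 10, Oct 11, Oct 12, Oct 15, skipping weekends) brings us to Monday, Oct 15, 2029, which is the last day of the extended delivery period.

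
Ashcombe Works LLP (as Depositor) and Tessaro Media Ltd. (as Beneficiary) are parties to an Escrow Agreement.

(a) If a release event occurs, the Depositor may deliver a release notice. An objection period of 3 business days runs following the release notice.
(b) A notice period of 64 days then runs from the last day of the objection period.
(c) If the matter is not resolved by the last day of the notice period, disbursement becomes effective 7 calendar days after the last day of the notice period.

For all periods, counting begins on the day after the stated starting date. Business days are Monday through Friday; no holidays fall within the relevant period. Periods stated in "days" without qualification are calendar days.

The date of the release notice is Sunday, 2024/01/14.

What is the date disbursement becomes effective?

From Sunday, 2024/01/14, 3 business days (Jan 15, Jan 16, Jan 17, skipping weekends) brings us to Wednesday, 2024/01/17, which is the last day of the objection period.
The last day of the notice period: 2024/01/17 + 64 days = 2024/03/21.
Adding 7 calendar days to 2024/03/21 gives 2024/03/28, which is the date disbursement becomes effective.

2024/03/28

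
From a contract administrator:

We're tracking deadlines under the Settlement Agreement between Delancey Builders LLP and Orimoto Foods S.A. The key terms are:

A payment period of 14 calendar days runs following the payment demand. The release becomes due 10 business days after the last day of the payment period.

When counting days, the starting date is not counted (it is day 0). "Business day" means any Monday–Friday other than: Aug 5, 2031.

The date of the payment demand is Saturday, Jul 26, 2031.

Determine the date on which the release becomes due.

Aug 22, 2031

The last day of the payment period: Jul 26, 2031 + 14 days = Aug 9, 2031.
The date on which the release becomes due: 10 business days after Saturday, Aug 9, 2031, skipping weekends — Aug 11, Aug 12, Aug 13, Aug 14, Aug 15, Aug 18, Aug 19, Aug 20, Aug 21, Aug 22 — lands on Friday, Aug 22, 2031.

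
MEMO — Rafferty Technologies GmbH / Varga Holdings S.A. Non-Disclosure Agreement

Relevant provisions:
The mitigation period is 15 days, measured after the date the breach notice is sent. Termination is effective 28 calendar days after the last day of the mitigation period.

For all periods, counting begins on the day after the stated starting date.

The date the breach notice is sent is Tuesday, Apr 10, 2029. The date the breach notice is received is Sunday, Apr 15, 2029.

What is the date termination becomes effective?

May 23, 2029

The last day of the mitigation period: 15 calendar days after Apr 10, 2029 is Apr 25, 2029.
The date termination becomes effective: Apr 25, 2029 + 28 days = May 23, 2029.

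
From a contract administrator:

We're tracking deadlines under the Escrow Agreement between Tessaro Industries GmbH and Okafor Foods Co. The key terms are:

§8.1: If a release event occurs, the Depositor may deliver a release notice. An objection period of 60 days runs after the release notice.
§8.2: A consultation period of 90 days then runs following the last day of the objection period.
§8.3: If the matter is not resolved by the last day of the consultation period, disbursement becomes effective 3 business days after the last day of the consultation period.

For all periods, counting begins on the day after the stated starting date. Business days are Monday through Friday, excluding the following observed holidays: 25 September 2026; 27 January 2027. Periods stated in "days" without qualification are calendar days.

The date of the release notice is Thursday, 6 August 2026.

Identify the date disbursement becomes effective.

6 January 2027

The last day of the objection period: 6 August 2026 + 60 days = 5 October 2026.
The last day of the consultation period: 5 October 2026 + 90 days = 3 January 2027.
From Sunday, 3 January 2027, 3 business days (Jan 4, Jan 5, Jan 6, skipping weekends) brings us to Wednesday, 6 January 2027, which is the date disbursement becomes effective.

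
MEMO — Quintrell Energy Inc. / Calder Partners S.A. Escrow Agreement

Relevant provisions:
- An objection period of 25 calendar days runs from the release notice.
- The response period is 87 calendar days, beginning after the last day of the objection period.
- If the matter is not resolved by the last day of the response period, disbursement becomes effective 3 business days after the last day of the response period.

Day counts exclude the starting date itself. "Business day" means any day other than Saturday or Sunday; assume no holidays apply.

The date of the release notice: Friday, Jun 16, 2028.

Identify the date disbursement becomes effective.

Oct 11, 2028

The last day of the objection period: 25 calendar days after Jun 16, 2028 is Jul 11, 2028.
The last day of the response period: 87 calendar days after Jul 11, 2028 is Oct 6, 2028.
The date disbursement becomes effective: counting 3 business days from Friday, Oct 6, 2028 (Oct 9, Oct 10, Oct 11, skipping weekends) reaches Wednesday, Oct 11, 2028.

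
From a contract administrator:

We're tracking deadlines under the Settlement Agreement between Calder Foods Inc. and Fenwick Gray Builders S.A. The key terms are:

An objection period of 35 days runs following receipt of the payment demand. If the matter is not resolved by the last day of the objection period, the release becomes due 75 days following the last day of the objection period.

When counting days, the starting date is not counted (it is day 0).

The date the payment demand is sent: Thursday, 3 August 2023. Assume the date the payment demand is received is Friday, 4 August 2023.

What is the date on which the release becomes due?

Adding 35 calendar days to 4 August 2023 gives 8 September 2023, which is the last day of the objection period.
The date on which the release becomes due: 8 September 2023 + 75 days = 22 November 2023.

22 November 2023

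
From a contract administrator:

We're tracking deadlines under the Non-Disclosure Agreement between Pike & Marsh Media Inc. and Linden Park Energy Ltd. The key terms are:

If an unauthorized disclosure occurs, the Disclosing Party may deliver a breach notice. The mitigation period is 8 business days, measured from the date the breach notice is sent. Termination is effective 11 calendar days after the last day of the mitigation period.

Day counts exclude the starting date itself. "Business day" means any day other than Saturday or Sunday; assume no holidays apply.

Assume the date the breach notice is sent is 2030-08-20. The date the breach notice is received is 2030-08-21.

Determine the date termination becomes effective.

2030-09-10

From Tuesday, 2030-08-20, 8 business days (Aug 21, Aug 22, Aug 23, Aug 26, Aug 27, Aug 28, Aug 29, Aug 30, skipping weekends) brings us to Friday, 2030-08-30, which is the last day of the mitigation period.
Adding 11 calendar days to 2030-08-30 gives 2030-09-10, which is the date termination becomes effective.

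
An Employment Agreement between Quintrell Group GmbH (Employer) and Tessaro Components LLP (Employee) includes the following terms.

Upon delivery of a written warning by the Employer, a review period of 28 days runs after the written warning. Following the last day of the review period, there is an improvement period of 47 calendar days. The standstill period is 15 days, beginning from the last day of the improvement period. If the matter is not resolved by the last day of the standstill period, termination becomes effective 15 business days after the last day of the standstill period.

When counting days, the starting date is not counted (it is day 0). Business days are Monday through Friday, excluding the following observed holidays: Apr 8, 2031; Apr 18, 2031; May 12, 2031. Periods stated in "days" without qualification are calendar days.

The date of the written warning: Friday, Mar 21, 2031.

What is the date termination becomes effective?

The last day of the review period: 28 calendar days after Mar 21, 2031 is Apr 18, 2031.
The last day of the improvement period: Apr 18, 2031 + 47 days = Jun 4, 2031.
The last day of the standstill period: Jun 4, 2031 + 15 days = Jun 19, 2031.
The date termination becomes effective: 15 business days after Thursday, Jun 19, 2031, skipping weekends — Jun 20, Jun 23, Jun 24, Jun 25, …, Jul 8, Jul 9, Jul 10 — lands on Thursday, Jul 10, 2031.

Jul 10, 2031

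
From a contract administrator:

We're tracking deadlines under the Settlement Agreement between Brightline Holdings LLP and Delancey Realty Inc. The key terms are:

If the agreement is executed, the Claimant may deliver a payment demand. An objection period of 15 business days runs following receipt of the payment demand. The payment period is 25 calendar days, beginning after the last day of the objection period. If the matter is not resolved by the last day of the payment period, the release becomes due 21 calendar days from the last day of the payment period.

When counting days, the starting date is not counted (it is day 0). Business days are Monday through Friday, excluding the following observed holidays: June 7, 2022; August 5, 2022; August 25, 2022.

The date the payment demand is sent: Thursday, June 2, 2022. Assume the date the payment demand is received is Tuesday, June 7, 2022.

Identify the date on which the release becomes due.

The last day of the objection period: 15 business days after Tuesday, June 7, 2022, skipping weekends — Jun 8, Jun 9, Jun 10, Jun 13, …, Jun 24, Jun 27, Jun 28 — lands on Tuesday, June 28, 2022.
Adding 25 calendar days to June 28, 2022 gives July 23, 2022, which is the last day of the payment period.
Adding 21 calendar days to July 23, 2022 gives August 13, 2022, which is the date on which the release becomes due.

August 13, 2022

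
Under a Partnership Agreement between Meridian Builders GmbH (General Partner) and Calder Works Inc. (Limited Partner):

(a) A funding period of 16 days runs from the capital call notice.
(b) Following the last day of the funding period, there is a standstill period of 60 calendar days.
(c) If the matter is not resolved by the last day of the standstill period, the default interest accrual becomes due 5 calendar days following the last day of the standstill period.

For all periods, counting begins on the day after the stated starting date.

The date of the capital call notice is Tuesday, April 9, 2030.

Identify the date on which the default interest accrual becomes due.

June 29, 2030

The last day of the funding period: 16 calendar days after April 9, 2030 is April 25, 2030.
The last day of the standstill period: 60 calendar days after April 25, 2030 is June 24, 2030.
The date on which the default interest accrual becomes due: 5 calendar days after June 24, 2030 is June 29, 2030.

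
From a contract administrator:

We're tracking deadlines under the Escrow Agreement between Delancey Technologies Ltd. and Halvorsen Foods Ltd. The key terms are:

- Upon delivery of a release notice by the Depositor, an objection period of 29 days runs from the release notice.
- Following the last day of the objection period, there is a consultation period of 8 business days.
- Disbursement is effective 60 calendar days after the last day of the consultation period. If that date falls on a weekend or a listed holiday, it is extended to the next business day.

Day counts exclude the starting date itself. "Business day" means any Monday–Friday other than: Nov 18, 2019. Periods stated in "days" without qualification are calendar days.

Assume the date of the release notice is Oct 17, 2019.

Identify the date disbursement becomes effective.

Adding 29 calendar days to Oct 17, 2019 gives Nov 15, 2019, which is the last day of the objection period.
The last day of the consultation period: counting 8 business days from Friday, Nov 15, 2019 (Nov 19, Nov 20, Nov 21, Nov 22, Nov 25, Nov 26, Nov 27, Nov 28, skipping weekends and the listed holiday on Nov 18) reaches Thursday, Nov 28, 2019.
The date disbursement becomes effective: Nov 28, 2019 + 60 days = Jan 27, 2020. Jan 27, 2020 is a Monday and is not a listed holiday, so no roll-forward applies.

Jan 27, 2020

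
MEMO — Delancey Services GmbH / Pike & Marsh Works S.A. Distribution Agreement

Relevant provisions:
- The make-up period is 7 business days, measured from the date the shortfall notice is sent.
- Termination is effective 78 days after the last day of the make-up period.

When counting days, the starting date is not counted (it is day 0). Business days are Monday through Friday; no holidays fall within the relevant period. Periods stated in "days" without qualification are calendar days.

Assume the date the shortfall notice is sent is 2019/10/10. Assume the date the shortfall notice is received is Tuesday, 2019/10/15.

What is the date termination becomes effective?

2020/01/07

The last day of the make-up period: 7 business days after Thursday, 2019/10/10, skipping weekends — Oct 11, Oct 14, Oct 15, Oct 16, Oct 17, Oct 18, Oct 21 — lands on Monday, 2019/10/21.
The date termination becomes effective: 78 calendar days after 2019/10/21 is 2020/01/07.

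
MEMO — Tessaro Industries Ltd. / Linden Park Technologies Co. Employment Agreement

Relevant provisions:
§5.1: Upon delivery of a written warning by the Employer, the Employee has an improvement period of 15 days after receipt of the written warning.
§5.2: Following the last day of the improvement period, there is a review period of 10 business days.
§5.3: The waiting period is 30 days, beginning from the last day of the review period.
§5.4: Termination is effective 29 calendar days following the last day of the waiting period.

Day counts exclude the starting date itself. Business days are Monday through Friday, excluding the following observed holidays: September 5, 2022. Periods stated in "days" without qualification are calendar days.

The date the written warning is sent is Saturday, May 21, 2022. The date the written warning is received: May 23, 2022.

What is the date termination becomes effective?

The last day of the improvement period: May 23, 2022 + 15 days = June 7, 2022.
The last day of the review period: 10 business days after Tuesday, June 7, 2022, skipping weekends — Jun 8, Jun 9, Jun 10, Jun 13, Jun 14, Jun 15, Jun 16, Jun 17, Jun 20, Jun 21 — lands on Tuesday, June 21, 2022.
The last day of the waiting period: 30 calendar days after June 21, 2022 is July 21, 2022.
The date termination becomes effective: 29 calendar days after July 21, 2022 is August 19, 2022.

August 19, 2022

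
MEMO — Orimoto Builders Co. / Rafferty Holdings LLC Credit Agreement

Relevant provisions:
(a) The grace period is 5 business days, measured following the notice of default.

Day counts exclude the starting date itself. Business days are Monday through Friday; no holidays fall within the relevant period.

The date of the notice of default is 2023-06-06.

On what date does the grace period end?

2023-06-13

The last day of the grace period: counting 5 business days from Tuesday, 2023-06-06 (Jun 7, Jun 8, Jun 9, Jun 12, Jun 13, skipping weekends) reaches Tuesday, 2023-06-13.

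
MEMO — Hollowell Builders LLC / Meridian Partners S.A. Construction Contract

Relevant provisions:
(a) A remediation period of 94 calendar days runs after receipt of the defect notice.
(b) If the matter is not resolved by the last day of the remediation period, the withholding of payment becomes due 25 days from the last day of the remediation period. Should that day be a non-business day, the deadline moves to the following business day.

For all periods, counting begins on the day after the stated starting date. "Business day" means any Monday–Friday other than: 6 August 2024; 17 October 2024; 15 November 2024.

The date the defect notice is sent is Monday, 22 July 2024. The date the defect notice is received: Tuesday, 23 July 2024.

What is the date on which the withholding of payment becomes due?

The last day of the remediation period: 23 July 2024 + 94 days = 25 October 2024.
Adding 25 calendar days to 25 October 2024 gives 19 November 2024, which is the date on which the withholding of payment becomes due. 19 November 2024 is a Tuesday and is not a listed holiday, so no roll-forward applies.

19 November 2024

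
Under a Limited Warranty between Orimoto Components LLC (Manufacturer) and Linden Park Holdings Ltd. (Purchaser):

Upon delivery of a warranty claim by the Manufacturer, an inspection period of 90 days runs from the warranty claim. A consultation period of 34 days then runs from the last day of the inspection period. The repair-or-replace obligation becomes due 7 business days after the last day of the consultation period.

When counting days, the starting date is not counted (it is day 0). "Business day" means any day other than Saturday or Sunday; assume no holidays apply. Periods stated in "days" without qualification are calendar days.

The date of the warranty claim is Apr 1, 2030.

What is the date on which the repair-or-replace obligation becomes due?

Aug 13, 2030

The last day of the inspection period: 90 calendar days after Apr 1, 2030 is Jun 30, 2030.
The last day of the consultation period: Jun 30, 2030 + 34 days = Aug 3, 2030.
The date on which the repair-or-replace obligation becomes due: counting 7 business days from Saturday, Aug 3, 2030 (Aug 5, Aug 6, Aug 7, Aug 8, Aug 9, Aug 12, Aug 13, skipping weekends) reaches Tuesday, Aug 13, 2030.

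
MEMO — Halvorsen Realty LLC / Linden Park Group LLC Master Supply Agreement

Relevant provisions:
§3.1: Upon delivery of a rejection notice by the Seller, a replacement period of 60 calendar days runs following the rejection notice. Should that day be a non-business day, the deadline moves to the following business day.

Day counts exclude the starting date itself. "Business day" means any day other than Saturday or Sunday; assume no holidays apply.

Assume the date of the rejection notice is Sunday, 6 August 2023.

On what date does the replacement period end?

5 October 2023

Adding 60 calendar days to 6 August 2023 gives 5 October 2023, which is the last day of the replacement period. 5 October 2023 is a Thursday, so no roll-forward applies.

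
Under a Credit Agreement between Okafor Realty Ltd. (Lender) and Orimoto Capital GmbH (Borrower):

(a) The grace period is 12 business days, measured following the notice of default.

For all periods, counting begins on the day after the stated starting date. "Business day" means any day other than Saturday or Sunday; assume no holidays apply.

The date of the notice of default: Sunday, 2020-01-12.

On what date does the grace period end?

2020-01-28

The last day of the grace period: counting 12 business days from Sunday, 2020-01-12 (Jan 13, Jan 14, Jan 15, Jan 16, …, Jan 24, Jan 27, Jan 28, skipping weekends) reaches Tuesday, 2020-01-28.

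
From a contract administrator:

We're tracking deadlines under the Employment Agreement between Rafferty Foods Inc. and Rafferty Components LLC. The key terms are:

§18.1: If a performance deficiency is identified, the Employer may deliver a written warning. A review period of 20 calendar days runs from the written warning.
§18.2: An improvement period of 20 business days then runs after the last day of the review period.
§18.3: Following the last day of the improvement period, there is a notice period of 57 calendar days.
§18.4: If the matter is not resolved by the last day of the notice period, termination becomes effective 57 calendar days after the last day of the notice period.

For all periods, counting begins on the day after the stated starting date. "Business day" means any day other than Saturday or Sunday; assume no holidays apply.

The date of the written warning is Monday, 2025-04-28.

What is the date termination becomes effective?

2025-10-05

Adding 20 calendar days to 2025-04-28 gives 2025-05-18, which is the last day of the review period.
From Sunday, 2025-05-18, 20 business days (May 19, May 20, May 21, May 22, …, Jun 11, Jun 12, Jun 13, skipping weekends) brings us to Friday, 2025-06-13, which is the last day of the improvement period.
The last day of the notice period: 2025-06-13 + 57 days = 2025-08-09.
The date termination becomes effective: 2025-08-09 + 57 days = 2025-10-05.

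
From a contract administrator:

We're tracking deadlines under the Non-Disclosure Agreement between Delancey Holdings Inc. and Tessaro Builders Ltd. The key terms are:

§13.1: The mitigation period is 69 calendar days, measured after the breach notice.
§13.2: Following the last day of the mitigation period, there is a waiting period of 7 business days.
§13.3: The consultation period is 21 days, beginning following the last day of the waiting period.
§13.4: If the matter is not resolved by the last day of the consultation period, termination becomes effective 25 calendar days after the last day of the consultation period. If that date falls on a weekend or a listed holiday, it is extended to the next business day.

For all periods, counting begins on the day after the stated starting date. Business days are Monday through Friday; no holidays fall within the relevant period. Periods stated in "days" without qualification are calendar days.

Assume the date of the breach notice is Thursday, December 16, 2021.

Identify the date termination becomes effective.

The last day of the mitigation period: December 16, 2021 + 69 days = February 23, 2022.
The last day of the waiting period: 7 business days after Wednesday, February 23, 2022, skipping weekends — Feb 24, Feb 25, Feb 28, Mar 1, Mar 2, Mar 3, Mar 4 — lands on Friday, March 4, 2022.
The last day of the consultation period: March 4, 2022 + 21 days = March 25, 2022.
Adding 25 calendar days to March 25, 2022 gives April 19, 2022, which is the date termination becomes effective. April 19, 2022 is a Tuesday, so no roll-forward applies.

April 19, 2022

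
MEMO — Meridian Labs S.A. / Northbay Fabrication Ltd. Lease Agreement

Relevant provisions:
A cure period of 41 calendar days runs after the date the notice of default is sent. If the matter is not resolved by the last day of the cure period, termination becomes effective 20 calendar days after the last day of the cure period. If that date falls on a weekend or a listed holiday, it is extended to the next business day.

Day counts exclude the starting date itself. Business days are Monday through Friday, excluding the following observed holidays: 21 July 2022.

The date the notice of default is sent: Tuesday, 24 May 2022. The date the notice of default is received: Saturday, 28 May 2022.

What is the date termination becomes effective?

The last day of the cure period: 41 calendar days after 24 May 2022 is 4 July 2022.
Adding 20 calendar days to 4 July 2022 gives 24 July 2022, which is the date termination becomes effective. That falls on a Sunday, so it rolls to the next business day, Monday, 25 July 2022.

25 July 2022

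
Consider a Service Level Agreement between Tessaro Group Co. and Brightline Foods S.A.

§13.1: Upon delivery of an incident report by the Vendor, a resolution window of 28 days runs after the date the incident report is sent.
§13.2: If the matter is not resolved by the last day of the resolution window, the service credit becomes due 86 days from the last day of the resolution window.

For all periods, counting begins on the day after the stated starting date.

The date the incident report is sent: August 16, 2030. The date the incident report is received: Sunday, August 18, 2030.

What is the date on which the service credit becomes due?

The last day of the resolution window: August 16, 2030 + 28 days = September 13, 2030.
The date on which the service credit becomes due: September 13, 2030 + 86 days = December 8, 2030.

December 8, 2030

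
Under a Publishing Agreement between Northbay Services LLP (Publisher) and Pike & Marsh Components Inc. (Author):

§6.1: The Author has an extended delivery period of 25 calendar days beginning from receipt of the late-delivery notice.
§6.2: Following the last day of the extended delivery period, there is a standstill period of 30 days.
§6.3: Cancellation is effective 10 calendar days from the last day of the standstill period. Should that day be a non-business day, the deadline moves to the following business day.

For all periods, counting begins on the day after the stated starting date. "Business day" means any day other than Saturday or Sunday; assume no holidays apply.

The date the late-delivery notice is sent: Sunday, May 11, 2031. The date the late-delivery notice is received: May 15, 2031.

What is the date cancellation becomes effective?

The last day of the extended delivery period: 25 calendar days after May 15, 2031 is June 9, 2031.
The last day of the standstill period: June 9, 2031 + 30 days = July 9, 2031.
The date cancellation becomes effective: July 9, 2031 + 10 days = July 19, 2031. That falls on a Saturday, so it rolls to the next business day, Monday, July 21, 2031.

July 21, 2031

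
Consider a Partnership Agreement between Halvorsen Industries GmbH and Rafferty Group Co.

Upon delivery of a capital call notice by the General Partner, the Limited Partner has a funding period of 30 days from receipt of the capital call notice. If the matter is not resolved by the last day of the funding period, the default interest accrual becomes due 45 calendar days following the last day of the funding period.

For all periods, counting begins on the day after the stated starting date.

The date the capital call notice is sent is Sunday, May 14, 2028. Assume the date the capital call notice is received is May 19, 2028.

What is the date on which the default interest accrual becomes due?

The last day of the funding period: 30 calendar days after May 19, 2028 is Jun 18, 2028.
Adding 45 calendar days to Jun 18, 2028 gives Aug 2, 2028, which is the date on which the default interest accrual becomes due.

Aug 2, 2028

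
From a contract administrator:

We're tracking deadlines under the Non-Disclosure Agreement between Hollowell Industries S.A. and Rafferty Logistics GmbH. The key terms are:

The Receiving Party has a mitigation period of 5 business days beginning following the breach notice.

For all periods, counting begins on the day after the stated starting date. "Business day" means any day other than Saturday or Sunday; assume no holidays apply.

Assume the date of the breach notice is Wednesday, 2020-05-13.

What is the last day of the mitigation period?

2020-05-20

The last day of the mitigation period: counting 5 business days from Wednesday, 2020-05-13 (May 14, May 15, May 18, May 19, May 20, skipping weekends) reaches Wednesday, 2020-05-20.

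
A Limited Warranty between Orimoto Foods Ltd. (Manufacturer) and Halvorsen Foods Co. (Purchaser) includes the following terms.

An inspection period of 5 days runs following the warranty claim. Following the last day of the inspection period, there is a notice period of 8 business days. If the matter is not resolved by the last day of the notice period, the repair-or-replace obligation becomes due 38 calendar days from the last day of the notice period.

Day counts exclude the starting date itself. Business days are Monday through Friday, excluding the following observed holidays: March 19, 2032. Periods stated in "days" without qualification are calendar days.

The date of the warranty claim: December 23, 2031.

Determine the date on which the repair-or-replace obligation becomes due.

February 14, 2032

The last day of the inspection period: December 23, 2031 + 5 days = December 28, 2031.
From Sunday, December 28, 2031, 8 business days (Dec 29, Dec 30, Dec 31, Jan 1, Jan 2, Jan 5, Jan 6, Jan 7, skipping weekends) brings us to Wednesday, January 7, 2032, which is the last day of the notice period.
The date on which the repair-or-replace obligation becomes due: 38 calendar days after January 7, 2032 is February 14, 2032.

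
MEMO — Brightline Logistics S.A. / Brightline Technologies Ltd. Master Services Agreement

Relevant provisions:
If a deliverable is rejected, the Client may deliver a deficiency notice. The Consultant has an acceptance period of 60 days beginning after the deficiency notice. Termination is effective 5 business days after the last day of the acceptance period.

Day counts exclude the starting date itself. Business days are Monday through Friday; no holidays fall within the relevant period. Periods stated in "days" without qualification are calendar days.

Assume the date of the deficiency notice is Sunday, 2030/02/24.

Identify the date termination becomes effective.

2030/05/02

Adding 60 calendar days to 2030/02/24 gives 2030/04/25, which is the last day of the acceptance period.
From Thursday, 2030/04/25, 5 business days (Apr 26, Apr 29, Apr 30, May 1, May 2, skipping weekends) brings us to Thursday, 2030/05/02, which is the date termination becomes effective.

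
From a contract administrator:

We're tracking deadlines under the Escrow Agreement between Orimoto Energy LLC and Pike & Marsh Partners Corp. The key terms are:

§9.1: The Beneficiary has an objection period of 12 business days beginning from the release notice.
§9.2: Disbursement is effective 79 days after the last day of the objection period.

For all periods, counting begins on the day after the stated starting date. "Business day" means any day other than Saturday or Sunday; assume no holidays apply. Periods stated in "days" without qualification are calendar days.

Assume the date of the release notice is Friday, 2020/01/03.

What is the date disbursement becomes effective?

From Friday, 2020/01/03, 12 business days (Jan 6, Jan 7, Jan 8, Jan 9, …, Jan 17, Jan 20, Jan 21, skipping weekends) brings us to Tuesday, 2020/01/21, which is the last day of the objection period.
The date disbursement becomes effective: 79 calendar days after 2020/01/21 is 2020/04/09.

2020/04/09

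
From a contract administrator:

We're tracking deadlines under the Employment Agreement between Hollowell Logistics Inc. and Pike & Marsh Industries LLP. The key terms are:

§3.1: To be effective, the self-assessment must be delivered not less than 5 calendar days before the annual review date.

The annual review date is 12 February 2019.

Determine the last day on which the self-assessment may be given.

7 February 2019

12 February 2019 minus 5 days is 7 February 2019.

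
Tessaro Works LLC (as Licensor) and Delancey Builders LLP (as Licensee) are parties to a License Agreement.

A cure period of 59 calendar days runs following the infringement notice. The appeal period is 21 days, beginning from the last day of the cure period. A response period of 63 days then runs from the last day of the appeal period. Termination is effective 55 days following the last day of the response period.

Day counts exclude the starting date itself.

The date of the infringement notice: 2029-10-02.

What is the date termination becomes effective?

The last day of the cure period: 59 calendar days after 2029-10-02 is 2029-11-30.
Adding 21 calendar days to 2029-11-30 gives 2029-12-21, which is the last day of the appeal period.
The last day of the response period: 2029-12-21 + 63 days = 2030-02-22.
The date termination becomes effective: 2030-02-22 + 55 days = 2030-04-18.

2030-04-18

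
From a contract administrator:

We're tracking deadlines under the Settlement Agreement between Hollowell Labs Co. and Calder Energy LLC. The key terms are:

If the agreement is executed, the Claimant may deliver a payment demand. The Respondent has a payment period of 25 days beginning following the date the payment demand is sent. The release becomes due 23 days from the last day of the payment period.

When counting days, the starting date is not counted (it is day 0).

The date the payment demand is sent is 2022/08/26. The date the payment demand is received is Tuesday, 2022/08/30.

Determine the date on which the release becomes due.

Adding 25 calendar days to 2022/08/26 gives 2022/09/20, which is the last day of the payment period.
The date on which the release becomes due: 23 calendar days after 2022/09/20 is 2022/10/13.

2022/10/13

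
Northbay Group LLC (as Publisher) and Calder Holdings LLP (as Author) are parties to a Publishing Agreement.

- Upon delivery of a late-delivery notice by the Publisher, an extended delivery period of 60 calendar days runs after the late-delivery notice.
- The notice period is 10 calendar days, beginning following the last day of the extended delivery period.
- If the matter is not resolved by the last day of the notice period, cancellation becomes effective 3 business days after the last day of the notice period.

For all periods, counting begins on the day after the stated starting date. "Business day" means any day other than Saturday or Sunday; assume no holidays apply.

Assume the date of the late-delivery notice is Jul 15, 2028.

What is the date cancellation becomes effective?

Sep 27, 2028

The last day of the extended delivery period: Jul 15, 2028 + 60 days = Sep 13, 2028.
The last day of the notice period: Sep 13, 2028 + 10 days = Sep 23, 2028.
From Saturday, Sep 23, 2028, 3 business days (Sep 25, Sep 26, Sep 27, skipping weekends) brings us to Wednesday, Sep 27, 2028, which is the date cancellation becomes effective.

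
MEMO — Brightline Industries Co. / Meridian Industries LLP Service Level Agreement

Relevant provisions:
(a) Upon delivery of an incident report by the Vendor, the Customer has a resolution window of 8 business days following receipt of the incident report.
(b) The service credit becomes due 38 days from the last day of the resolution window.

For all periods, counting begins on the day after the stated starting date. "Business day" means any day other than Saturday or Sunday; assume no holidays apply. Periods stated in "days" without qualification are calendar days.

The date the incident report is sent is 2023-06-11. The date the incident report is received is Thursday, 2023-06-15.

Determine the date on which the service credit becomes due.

The last day of the resolution window: 8 business days after Thursday, 2023-06-15, skipping weekends — Jun 16, Jun 19, Jun 20, Jun 21, Jun 22, Jun 23, Jun 26, Jun 27 — lands on Tuesday, 2023-06-27.
The date on which the service credit becomes due: 38 calendar days after 2023-06-27 is 2023-08-04.

2023-08-04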